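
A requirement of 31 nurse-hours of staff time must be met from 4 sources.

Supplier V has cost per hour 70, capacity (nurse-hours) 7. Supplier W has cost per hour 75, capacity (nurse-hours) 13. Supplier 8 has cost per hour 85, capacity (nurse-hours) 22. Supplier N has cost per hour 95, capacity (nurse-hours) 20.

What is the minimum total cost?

Cheapest first:
Supplier V at 70: take all 7 nurse-hours — 24 still needed.
Take 13 from Supplier W at 75 — need 11 more.
Supplier 8 at 85: take 11 of its 22 — requirement met.
Supplier N: unused.
Cost = 7×70 + 13×75 + 11×85 = 2400.

2400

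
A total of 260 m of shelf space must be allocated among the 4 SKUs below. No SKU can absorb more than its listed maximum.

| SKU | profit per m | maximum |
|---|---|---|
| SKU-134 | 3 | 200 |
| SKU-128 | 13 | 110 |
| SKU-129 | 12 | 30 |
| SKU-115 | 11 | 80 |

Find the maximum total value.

2790

Order the SKUs by profit per m: SKU-128 13 > SKU-129 12 > SKU-115 11 > SKU-134 3.
Give SKU-128 110 to hit its cap of 110 → 150 left.
SKU-129 takes 30 to reach its cap of 30 → 120 left.
SKU-115: +80 to 80 (cap) → 40 left.
Only 40 left; SKU-134 takes them to reach 40.
Total = 3×40 + 13×110 + 12×30 + 11×80 = 2790.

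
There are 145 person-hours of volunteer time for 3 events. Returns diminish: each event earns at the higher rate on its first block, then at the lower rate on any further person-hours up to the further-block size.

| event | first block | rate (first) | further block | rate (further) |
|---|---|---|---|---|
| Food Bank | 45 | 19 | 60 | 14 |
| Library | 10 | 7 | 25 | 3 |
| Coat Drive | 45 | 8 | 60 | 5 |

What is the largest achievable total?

Rank every tier by rate: Food Bank/T1 19 > Food Bank/T2 14 > Coat Drive/T1 8 > Library/T1 7 > Coat Drive/T2 5 > Library/T2 3.
Fill Food Bank T1 block (45 at 19) → 100 left.
Food Bank/T2 (14): +60 → 40 left.
40 remain; put them into Coat Drive T1 at 8.
Total = 19×45 + 14×60 + 8×40 = 2015.

2015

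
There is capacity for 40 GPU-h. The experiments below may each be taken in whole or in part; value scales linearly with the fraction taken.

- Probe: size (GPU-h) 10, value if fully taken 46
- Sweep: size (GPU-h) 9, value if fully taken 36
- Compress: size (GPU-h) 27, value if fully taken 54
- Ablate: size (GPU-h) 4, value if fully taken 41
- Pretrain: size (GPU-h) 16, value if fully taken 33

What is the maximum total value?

Rank by value-to-size ratio: Ablate 41/4≈10.2, Probe 46/10≈4.6, Sweep 36/9≈4, Pretrain 33/16≈2.06, Compress 54/27≈2.
Take all of Ablate (4 GPU-h, value 41) ; 36 GPU-h left.
Probe: take in full, 10 GPU-h for value 46 ; 26 left.
Sweep: take in full, 9 GPU-h for value 36 ; 17 left.
Take all of Pretrain (16 GPU-h, value 33) ; 1 GPU-h left.
1 GPU-h left: a 1/27 share of Compress gives 54×1/27 = 2.
Total value = 158.

158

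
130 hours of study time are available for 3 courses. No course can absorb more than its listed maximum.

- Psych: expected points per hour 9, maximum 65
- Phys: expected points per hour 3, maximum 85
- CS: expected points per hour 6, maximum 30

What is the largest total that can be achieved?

870

Rank by expected points per hour: Psych 9 > CS 6 > Phys 3.
Give Psych 65 to hit its cap of 65 → 65 left.
CS: +30 to 30 (cap) → 35 left.
Only 35 left; Phys takes them to reach 35.
Total = 9×65 + 3×35 + 6×30 = 870.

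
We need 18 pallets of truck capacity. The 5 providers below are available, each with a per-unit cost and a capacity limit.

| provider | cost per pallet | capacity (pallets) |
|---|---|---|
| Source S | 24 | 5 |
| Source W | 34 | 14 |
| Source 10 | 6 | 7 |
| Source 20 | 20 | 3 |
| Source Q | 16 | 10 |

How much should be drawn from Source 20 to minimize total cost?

Use providers in increasing cost order.
Take 7 from Source 10 at 6 → need 11 more.
Source Q at 16: take all 10 pallets → 1 still needed.
Source 20 at 20: take 1 of its 3 → requirement met.
Source S, Source W: unused.

1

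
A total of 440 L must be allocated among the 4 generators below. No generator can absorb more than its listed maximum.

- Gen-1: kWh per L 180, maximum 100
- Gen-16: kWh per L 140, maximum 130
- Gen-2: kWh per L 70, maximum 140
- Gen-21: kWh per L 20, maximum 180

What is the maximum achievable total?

47400

Order the generators by kWh per L: Gen-1 180 > Gen-16 140 > Gen-2 70 > Gen-21 20.
Gen-1: +100 to 100 (cap) → 340 left.
Give Gen-16 130 to hit its cap of 130 → 210 left.
Gen-2 takes 140 to reach its cap of 140 → 70 left.
Gen-21: +70 (room for 180) → 70. Pool exhausted.
Total = 180×100 + 140×130 + 70×140 + 20×70 = 47400.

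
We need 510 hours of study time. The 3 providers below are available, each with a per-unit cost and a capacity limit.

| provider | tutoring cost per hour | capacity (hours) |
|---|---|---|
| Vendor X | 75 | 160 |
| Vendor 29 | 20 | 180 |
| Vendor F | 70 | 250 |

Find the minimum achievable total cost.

Cheapest first:
Vendor 29 at 20: take all 180 hours ; 330 still needed.
Vendor F (70): use full 250 ; 80 hours to go.
Vendor X at 75: take 80 of its 160 ; requirement met.
Cost = 180×20 + 250×70 + 80×75 = 27100.

27100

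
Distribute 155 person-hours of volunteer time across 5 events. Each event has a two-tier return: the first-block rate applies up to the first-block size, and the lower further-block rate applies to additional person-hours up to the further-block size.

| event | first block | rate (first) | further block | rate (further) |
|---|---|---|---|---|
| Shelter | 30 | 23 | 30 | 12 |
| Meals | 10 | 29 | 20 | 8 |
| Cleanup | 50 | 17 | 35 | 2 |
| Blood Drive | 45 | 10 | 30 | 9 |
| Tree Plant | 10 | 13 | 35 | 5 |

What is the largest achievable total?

2570

Treat each block as its own option and order by rate: Meals/first 29 > Shelter/first 23 > Cleanup/first 17 > Tree Plant/first 13 > Shelter/second 12 > Blood Drive/first 10 > Blood Drive/second 9 > Meals/second 8 > Tree Plant/second 5 > Cleanup/second 2.
Meals/first (29): +10 ; 145 left.
Shelter first at 23: fill all 30 ; 115 left.
Cleanup first at 17: fill all 50 ; 65 left.
Tree Plant first at 13: fill all 10 ; 55 left.
Fill Shelter second block (30 at 12) ; 25 left.
Blood Drive first at 10: only 25 left, fill 25.
Total = 29×10 + 23×30 + 17×50 + 13×10 + 12×30 + 10×25 = 2570.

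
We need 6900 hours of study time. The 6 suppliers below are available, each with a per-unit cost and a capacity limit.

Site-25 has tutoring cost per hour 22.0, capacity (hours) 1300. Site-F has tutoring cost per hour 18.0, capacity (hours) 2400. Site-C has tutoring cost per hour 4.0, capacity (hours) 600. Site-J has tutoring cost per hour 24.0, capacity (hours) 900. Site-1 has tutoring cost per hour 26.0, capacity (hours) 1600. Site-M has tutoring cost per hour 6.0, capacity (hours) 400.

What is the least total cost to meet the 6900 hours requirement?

Use suppliers in increasing cost order.
Take 600 from Site-C at 4.0 → need 6300 more.
Site-M at 6.0: take all 400 hours → 5900 still needed.
Site-F (18.0): use full 2400 → 3500 hours to go.
Site-25 at 22.0: take all 1300 hours → 2200 still needed.
Site-J (24.0): use full 900 → 1300 hours to go.
Site-1 (26.0): take the remaining 1300 → done.
Cost = 600×4.0 + 400×6.0 + 2400×18.0 + 1300×22.0 + 900×24.0 + 1300×26.0 = 132000.

132000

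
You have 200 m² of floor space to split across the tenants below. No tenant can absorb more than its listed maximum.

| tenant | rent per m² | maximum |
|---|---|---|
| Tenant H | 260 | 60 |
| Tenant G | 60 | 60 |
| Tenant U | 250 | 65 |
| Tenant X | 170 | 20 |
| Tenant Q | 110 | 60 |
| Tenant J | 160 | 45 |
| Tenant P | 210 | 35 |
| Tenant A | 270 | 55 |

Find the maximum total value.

Highest rent per m² first: Tenant A 270 > Tenant H 260 > Tenant U 250 > Tenant P 210 > Tenant X 170 > Tenant J 160 > Tenant Q 110 > Tenant G 60.
Tenant A: +55 to 55 (cap) — 145 left.
Give Tenant H 60 to hit its cap of 60 — 85 left.
Tenant U: +65 to 65 (cap) — 20 left.
Tenant P: +20 (room for 35) → 20. Pool exhausted.
Total = 260×60 + 250×65 + 210×20 + 270×55 = 50900.

50900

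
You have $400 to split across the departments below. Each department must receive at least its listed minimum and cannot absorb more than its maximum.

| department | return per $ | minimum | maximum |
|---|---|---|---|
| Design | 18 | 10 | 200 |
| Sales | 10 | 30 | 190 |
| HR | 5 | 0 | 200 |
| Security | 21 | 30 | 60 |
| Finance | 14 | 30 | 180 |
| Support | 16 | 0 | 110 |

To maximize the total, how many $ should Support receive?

80

Meeting every minimum uses 10+30+0+30+30+0 = 100 $, leaving 300.
Rank by return per $: Security 21 > Design 18 > Support 16 > Finance 14 > Sales 10 > HR 5.
Security takes 30 more to reach its cap of 60 — 270 left.
Design takes 190 more to reach its cap of 200 — 80 left.
Support: +80 (room for 110) → 80. Pool exhausted.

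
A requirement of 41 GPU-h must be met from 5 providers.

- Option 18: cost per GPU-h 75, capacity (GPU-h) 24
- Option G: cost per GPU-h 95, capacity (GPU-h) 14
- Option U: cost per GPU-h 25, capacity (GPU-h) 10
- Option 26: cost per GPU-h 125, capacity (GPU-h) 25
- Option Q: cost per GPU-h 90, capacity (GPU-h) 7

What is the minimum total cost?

Cheapest first:
Take 10 from Option U at 25 — need 31 more.
Option 18 at 75: take all 24 GPU-h — 7 still needed.
Option Q at 90: take all 7 GPU-h — 0 still needed.
Option G, Option 26: unused.
Cost = 10×25 + 24×75 + 7×90 = 2680.

2680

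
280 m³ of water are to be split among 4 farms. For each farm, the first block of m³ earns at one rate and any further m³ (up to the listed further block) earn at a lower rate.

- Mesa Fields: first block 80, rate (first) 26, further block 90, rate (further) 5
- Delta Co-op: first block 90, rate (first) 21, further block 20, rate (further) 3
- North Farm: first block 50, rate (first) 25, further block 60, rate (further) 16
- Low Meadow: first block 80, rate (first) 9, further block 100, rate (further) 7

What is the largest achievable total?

6180

Order all 8 blocks by rate: Mesa Fields/T1 26 > North Farm/T1 25 > Delta Co-op/T1 21 > North Farm/T2 16 > Low Meadow/T1 9 > Low Meadow/T2 7 > Mesa Fields/T2 5 > Delta Co-op/T2 3.
Mesa Fields T1 at 26: fill all 80 → 200 left.
North Farm/T1 (25): +50 → 150 left.
Delta Co-op/T1 (21): +90 → 60 left.
Fill North Farm T2 block (60 at 16) → 0 left.
Total = 26×80 + 25×50 + 21×90 + 16×60 = 6180.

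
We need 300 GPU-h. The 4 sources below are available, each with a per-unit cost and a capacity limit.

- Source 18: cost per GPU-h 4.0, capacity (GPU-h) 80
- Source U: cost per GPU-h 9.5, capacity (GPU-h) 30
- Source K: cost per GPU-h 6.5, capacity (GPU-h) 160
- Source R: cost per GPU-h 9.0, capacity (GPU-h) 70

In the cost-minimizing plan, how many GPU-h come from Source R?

60

Cheapest first:
Source 18 at 4.0: take all 80 GPU-h ; 220 still needed.
Source K (6.5): use full 160 ; 60 GPU-h to go.
Source R (9.0): take the remaining 60 ; done.
Source U: unused.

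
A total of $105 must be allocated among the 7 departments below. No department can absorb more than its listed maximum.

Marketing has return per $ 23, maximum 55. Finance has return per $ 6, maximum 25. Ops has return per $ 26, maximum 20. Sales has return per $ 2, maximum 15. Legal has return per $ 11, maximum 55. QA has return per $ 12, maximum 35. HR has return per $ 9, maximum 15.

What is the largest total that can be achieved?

Rank by return per $: Ops 26 > Marketing 23 > QA 12 > Legal 11 > HR 9 > Finance 6 > Sales 2.
Ops takes 20 to reach its cap of 20 ; 85 left.
Marketing: +55 to 55 (cap) ; 30 left.
QA: +30 (room for 35) → 30. Pool exhausted.
Total = 23×55 + 26×20 + 12×30 = 2145.

2145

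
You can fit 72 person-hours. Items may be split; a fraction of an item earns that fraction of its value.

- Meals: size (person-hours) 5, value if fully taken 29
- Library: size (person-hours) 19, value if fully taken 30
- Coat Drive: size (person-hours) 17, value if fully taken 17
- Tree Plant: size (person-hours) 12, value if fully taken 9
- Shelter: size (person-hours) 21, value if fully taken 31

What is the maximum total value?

Sort by value density: Meals 29/5≈5.8, Library 30/19≈1.58, Shelter 31/21≈1.48, Coat Drive 17/17≈1, Tree Plant 9/12≈0.75.
Meals: take in full, 5 person-hours for value 29 — 67 left.
All 19 person-hours of Library fit (value 30) — 48 remain.
Take all of Shelter (21 person-hours, value 31) — 27 person-hours left.
All 17 person-hours of Coat Drive fit (value 17) — 10 remain.
Only 10 person-hours remain; take 10/12 of Tree Plant for value 9×10/12 = 7.5.
Total value = 114.5.

114.5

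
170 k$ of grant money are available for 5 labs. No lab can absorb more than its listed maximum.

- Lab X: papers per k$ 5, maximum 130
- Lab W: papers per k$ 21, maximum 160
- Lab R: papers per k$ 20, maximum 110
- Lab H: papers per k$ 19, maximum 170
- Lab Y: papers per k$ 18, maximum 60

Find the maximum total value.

3560

Highest papers per k$ first: Lab W 21 > Lab R 20 > Lab H 19 > Lab Y 18 > Lab X 5.
Lab W: +160 to 160 (cap) ; 10 left.
Lab R has room for 110 but only 10 remain, so it gets 10.
Total = 21×160 + 20×10 = 3560.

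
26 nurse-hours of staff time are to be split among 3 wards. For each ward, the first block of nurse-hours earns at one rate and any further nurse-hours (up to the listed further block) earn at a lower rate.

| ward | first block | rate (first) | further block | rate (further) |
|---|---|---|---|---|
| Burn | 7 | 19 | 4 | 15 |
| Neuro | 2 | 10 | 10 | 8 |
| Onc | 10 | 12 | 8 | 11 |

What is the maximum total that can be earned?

368

Treat each block as its own option and order by rate: Burn/T1 19 > Burn/T2 15 > Onc/T1 12 > Onc/T2 11 > Neuro/T1 10 > Neuro/T2 8.
Fill Burn T1 block (7 at 19) — 19 left.
Burn/T2 (15): +4 — 15 left.
Fill Onc T1 block (10 at 12) — 5 left.
Onc T2 at 11: only 5 left, fill 5.
Total = 19×7 + 15×4 + 12×10 + 11×5 = 368.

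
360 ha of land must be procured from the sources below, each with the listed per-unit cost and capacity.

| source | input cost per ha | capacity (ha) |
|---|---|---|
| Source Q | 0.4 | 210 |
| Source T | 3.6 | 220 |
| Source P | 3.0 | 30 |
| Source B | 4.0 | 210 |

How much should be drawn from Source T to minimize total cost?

Fill from the cheapest source first.
Source Q at 0.4: take all 210 ha — 150 still needed.
Source P (3.0): use full 30 — 120 ha to go.
Source T at 3.6: take 120 of its 220 — requirement met.
Source B: unused.

120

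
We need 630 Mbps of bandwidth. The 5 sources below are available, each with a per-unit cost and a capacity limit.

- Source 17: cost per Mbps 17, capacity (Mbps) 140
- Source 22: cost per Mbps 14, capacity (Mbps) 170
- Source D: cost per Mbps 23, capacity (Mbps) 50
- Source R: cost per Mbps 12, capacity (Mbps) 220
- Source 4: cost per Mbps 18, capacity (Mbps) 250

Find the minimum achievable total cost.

Use sources in increasing cost order.
Source R (12): use full 220 — 410 Mbps to go.
Source 22 (14): use full 170 — 240 Mbps to go.
Source 17 at 17: take all 140 Mbps — 100 still needed.
Source 4 at 18: take 100 of its 250 — requirement met.
Source D: unused.
Cost = 220×12 + 170×14 + 140×17 + 100×18 = 9200.

9200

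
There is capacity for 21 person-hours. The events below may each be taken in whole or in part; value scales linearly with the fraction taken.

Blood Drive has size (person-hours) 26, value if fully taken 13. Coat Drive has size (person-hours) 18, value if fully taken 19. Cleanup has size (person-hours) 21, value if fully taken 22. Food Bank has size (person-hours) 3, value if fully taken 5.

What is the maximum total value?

24

Sort by value density: Food Bank 5/3≈1.67, Coat Drive 19/18≈1.06, Cleanup 22/21≈1.05, Blood Drive 13/26≈0.5.
Food Bank: take in full, 3 person-hours for value 5 — 18 left.
All 18 person-hours of Coat Drive fit (value 19) — 0 remain.
Total value = 24.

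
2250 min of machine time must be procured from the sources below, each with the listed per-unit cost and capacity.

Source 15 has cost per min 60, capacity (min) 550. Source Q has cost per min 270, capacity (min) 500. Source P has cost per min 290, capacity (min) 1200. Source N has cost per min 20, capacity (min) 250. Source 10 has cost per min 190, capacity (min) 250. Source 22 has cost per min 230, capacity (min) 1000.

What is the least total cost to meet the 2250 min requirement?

Fill from the cheapest source first.
Source N at 20: take all 250 min → 2000 still needed.
Take 550 from Source 15 at 60 → need 1450 more.
Take 250 from Source 10 at 190 → need 1200 more.
Source 22 (230): use full 1000 → 200 min to go.
Source Q (270): take the remaining 200 → done.
Source P: unused.
Cost = 250×20 + 550×60 + 250×190 + 1000×230 + 200×270 = 369500.

369500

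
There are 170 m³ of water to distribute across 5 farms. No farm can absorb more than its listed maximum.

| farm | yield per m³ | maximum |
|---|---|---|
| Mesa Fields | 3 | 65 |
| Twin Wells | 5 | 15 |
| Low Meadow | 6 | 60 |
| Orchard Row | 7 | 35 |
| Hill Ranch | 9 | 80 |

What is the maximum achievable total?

1295

Rank by yield per m³: Hill Ranch 9 > Orchard Row 7 > Low Meadow 6 > Twin Wells 5 > Mesa Fields 3.
Hill Ranch: +80 to 80 (cap) — 90 left.
Orchard Row takes 35 to reach its cap of 35 — 55 left.
Low Meadow has room for 60 but only 55 remain, so it gets 55.
Total = 6×55 + 7×35 + 9×80 = 1295.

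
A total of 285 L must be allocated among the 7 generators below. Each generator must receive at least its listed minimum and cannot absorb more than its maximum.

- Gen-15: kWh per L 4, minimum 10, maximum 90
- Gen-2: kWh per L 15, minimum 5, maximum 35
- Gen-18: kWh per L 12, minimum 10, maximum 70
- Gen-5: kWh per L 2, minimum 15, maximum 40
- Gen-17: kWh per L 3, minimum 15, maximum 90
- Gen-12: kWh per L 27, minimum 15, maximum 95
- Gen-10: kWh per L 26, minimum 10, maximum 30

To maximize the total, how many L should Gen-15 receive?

Meeting every minimum uses 10+5+10+15+15+15+10 = 80 L, leaving 205.
Highest kWh per L first: Gen-12 27 > Gen-10 26 > Gen-2 15 > Gen-18 12 > Gen-15 4 > Gen-17 3 > Gen-5 2.
Gen-12 takes 80 more to reach its cap of 95 — 125 left.
Give Gen-10 20 more to hit its cap of 30 — 105 left.
Give Gen-2 30 more to hit its cap of 35 — 75 left.
Gen-18 takes 60 more to reach its cap of 70 — 15 left.
Gen-15: +15 (room for 80) → 25. Pool exhausted.

25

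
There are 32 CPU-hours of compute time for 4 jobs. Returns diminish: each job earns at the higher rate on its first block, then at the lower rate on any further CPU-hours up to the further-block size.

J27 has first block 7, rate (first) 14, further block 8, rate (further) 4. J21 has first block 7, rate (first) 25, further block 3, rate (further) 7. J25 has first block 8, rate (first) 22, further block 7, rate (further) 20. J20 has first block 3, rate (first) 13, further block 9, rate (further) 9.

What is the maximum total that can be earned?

628

Order all 8 blocks by rate: J21/T1 25 > J25/T1 22 > J25/T2 20 > J27/T1 14 > J20/T1 13 > J20/T2 9 > J21/T2 7 > J27/T2 4.
J21 T1 at 25: fill all 7 ; 25 left.
J25/T1 (22): +8 ; 17 left.
J25 T2 at 20: fill all 7 ; 10 left.
J27 T1 at 14: fill all 7 ; 3 left.
J20 T1 at 13: fill all 3 ; 0 left.
Total = 25×7 + 22×8 + 20×7 + 14×7 + 13×3 = 628.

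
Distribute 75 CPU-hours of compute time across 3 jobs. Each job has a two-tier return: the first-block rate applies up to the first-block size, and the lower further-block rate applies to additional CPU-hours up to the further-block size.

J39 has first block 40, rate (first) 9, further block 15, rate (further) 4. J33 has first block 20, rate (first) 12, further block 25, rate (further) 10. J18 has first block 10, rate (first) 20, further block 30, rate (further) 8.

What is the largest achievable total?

870

Treat each block as its own option and order by rate: J18/first 20 > J33/first 12 > J33/second 10 > J39/first 9 > J18/second 8 > J39/second 4.
J18 first at 20: fill all 10 ; 65 left.
Fill J33 first block (20 at 12) ; 45 left.
J33 second at 10: fill all 25 ; 20 left.
J39/first: +20 of 40 at 9; pool empty.
Total = 20×10 + 12×20 + 10×25 + 9×20 = 870.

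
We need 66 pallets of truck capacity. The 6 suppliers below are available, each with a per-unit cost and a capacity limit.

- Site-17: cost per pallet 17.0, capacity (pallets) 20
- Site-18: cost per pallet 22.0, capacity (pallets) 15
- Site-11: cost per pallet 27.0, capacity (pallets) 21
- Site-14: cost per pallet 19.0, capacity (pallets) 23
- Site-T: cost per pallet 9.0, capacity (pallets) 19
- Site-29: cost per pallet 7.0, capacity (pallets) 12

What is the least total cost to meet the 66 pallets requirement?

Use suppliers in increasing cost order.
Site-29 at 7.0: take all 12 pallets ; 54 still needed.
Site-T (9.0): use full 19 ; 35 pallets to go.
Site-17 at 17.0: take all 20 pallets ; 15 still needed.
Take 15 from Site-14 at 19.0 to finish.
Site-18, Site-11: unused.
Cost = 12×7.0 + 19×9.0 + 20×17.0 + 15×19.0 = 880.

880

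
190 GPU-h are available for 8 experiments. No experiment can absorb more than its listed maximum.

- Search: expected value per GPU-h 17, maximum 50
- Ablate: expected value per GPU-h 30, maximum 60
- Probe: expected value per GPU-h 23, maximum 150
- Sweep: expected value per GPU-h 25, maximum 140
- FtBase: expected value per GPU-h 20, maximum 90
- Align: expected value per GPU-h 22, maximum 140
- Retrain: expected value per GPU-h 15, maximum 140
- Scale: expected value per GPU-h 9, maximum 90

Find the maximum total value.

Order the experiments by expected value per GPU-h: Ablate 30 > Sweep 25 > Probe 23 > Align 22 > FtBase 20 > Search 17 > Retrain 15 > Scale 9.
Ablate takes 60 to reach its cap of 60 → 130 left.
Only 130 left; Sweep takes them to reach 130.
Total = 30×60 + 25×130 = 5050.

5050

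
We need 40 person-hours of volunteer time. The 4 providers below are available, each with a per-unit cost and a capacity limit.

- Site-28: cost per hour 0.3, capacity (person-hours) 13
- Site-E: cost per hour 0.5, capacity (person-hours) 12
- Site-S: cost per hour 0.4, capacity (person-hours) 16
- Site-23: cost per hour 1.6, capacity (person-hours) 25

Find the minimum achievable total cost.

15.8

Cheapest first:
Site-28 at 0.3: take all 13 person-hours → 27 still needed.
Take 16 from Site-S at 0.4 → need 11 more.
Site-E at 0.5: take 11 of its 12 → requirement met.
Site-23: unused.
Cost = 13×0.3 + 16×0.4 + 11×0.5 = 15.8.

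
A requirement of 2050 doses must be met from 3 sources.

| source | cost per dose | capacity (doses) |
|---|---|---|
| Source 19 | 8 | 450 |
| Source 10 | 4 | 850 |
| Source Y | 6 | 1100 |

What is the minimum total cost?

Fill from the cheapest source first.
Source 10 at 4: take all 850 doses ; 1200 still needed.
Take 1100 from Source Y at 6 ; need 100 more.
Take 100 from Source 19 at 8 to finish.
Cost = 850×4 + 1100×6 + 100×8 = 10800.

10800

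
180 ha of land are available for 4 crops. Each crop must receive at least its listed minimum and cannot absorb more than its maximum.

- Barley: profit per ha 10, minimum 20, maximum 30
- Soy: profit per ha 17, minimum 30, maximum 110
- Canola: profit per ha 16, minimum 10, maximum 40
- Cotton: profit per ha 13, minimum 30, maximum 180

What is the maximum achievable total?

2780

Meeting every minimum uses 20+30+10+30 = 90 ha, leaving 90.
Order the crops by profit per ha: Soy 17 > Canola 16 > Cotton 13 > Barley 10.
Give Soy 80 more to hit its cap of 110 → 10 left.
Canola has room for 30 more but only 10 remain, so it gets 20.
Total = 10×20 + 17×110 + 16×20 + 13×30 = 2780.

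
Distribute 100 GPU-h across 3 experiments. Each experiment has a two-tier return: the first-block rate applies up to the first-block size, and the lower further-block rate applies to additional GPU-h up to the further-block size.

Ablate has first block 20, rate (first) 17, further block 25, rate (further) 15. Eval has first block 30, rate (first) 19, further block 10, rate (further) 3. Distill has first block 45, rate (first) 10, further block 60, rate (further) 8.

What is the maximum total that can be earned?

1535

Rank every tier by rate: Eval/tier1 19 > Ablate/tier1 17 > Ablate/tier2 15 > Distill/tier1 10 > Distill/tier2 8 > Eval/tier2 3.
Fill Eval tier1 block (30 at 19) ; 70 left.
Fill Ablate tier1 block (20 at 17) ; 50 left.
Ablate tier2 at 15: fill all 25 ; 25 left.
Distill/tier1: +25 of 45 at 10; pool empty.
Total = 19×30 + 17×20 + 15×25 + 10×25 = 1535.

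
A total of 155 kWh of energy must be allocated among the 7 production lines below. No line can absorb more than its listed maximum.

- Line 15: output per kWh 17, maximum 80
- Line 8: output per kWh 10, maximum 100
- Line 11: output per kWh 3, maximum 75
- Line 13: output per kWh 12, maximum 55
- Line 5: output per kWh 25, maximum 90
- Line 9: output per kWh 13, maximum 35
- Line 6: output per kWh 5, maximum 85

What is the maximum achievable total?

Order the production lines by output per kWh: Line 5 25 > Line 15 17 > Line 9 13 > Line 13 12 > Line 8 10 > Line 6 5 > Line 11 3.
Line 5 takes 90 to reach its cap of 90 — 65 left.
Only 65 left; Line 15 takes them to reach 65.
Total = 17×65 + 25×90 = 3355.

3355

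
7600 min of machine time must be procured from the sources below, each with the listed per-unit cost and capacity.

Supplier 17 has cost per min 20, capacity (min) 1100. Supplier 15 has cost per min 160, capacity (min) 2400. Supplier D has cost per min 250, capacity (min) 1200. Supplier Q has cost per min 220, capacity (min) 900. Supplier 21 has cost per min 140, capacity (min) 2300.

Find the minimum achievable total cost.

Cheapest first:
Supplier 17 (20): use full 1100 ; 6500 min to go.
Supplier 21 (140): use full 2300 ; 4200 min to go.
Supplier 15 (160): use full 2400 ; 1800 min to go.
Supplier Q (220): use full 900 ; 900 min to go.
Supplier D (250): take the remaining 900 ; done.
Cost = 1100×20 + 2300×140 + 2400×160 + 900×220 + 900×250 = 1151000.

1151000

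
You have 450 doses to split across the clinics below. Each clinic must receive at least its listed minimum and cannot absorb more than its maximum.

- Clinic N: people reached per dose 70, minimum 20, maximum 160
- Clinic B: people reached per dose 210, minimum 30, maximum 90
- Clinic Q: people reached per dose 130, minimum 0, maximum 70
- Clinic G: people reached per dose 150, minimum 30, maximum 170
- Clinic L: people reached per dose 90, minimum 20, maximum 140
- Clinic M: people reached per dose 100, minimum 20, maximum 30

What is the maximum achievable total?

64200

Meeting every minimum uses 20+30+0+30+20+20 = 120 doses, leaving 330.
Highest people reached per dose first: Clinic B 210 > Clinic G 150 > Clinic Q 130 > Clinic M 100 > Clinic L 90 > Clinic N 70.
Clinic B takes 60 more to reach its cap of 90 — 270 left.
Clinic G takes 140 more to reach its cap of 170 — 130 left.
Give Clinic Q 70 more to hit its cap of 70 — 60 left.
Clinic M takes 10 more to reach its cap of 30 — 50 left.
Clinic L has room for 120 more but only 50 remain, so it gets 70.
Total = 70×20 + 210×90 + 130×70 + 150×170 + 90×70 + 100×30 = 64200.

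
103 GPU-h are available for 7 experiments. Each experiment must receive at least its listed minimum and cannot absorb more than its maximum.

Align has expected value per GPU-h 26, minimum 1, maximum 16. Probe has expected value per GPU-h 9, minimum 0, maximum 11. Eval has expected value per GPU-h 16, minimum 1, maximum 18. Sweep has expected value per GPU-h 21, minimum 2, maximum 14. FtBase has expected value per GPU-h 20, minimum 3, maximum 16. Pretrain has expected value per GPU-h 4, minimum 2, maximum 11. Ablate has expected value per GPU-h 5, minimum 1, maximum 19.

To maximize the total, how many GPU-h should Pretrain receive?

Meeting every minimum uses 1+0+1+2+3+2+1 = 10 GPU-h, leaving 93.
Rank by expected value per GPU-h: Align 26 > Sweep 21 > FtBase 20 > Eval 16 > Probe 9 > Ablate 5 > Pretrain 4.
Align takes 15 more to reach its cap of 16 → 78 left.
Sweep: +12 to 14 (cap) → 66 left.
Give FtBase 13 more to hit its cap of 16 → 53 left.
Eval: +17 to 18 (cap) → 36 left.
Probe takes 11 more to reach its cap of 11 → 25 left.
Ablate takes 18 more to reach its cap of 19 → 7 left.
Pretrain has room for 9 more but only 7 remain, so it gets 9.

9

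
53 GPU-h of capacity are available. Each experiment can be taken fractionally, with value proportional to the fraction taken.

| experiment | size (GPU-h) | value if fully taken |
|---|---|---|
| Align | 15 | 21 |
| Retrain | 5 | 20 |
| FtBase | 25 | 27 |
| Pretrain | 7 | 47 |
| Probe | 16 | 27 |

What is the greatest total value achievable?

125.8

Rank by value-to-size ratio: Pretrain 47/7≈6.71, Retrain 20/5≈4, Probe 27/16≈1.69, Align 21/15≈1.4, FtBase 27/25≈1.08.
All 7 GPU-h of Pretrain fit (value 47) → 46 remain.
Take all of Retrain (5 GPU-h, value 20) → 41 GPU-h left.
All 16 GPU-h of Probe fit (value 27) → 25 remain.
Take all of Align (15 GPU-h, value 21) → 10 GPU-h left.
10 GPU-h left: a 10/25 share of FtBase gives 27×10/25 = 10.8.
Total value = 125.8.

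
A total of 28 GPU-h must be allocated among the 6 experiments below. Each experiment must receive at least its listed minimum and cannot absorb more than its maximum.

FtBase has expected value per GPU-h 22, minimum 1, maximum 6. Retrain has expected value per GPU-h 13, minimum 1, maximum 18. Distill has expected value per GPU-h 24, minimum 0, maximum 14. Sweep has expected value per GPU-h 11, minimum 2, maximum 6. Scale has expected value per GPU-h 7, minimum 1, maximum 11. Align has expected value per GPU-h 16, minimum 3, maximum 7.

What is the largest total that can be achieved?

Meeting every minimum uses 1+1+0+2+1+3 = 8 GPU-h, leaving 20.
Order the experiments by expected value per GPU-h: Distill 24 > FtBase 22 > Align 16 > Retrain 13 > Sweep 11 > Scale 7.
Distill: +14 to 14 (cap) — 6 left.
Give FtBase 5 more to hit its cap of 6 — 1 left.
Align has room for 4 more but only 1 remain, so it gets 4.
Total = 22×6 + 13×1 + 24×14 + 11×2 + 7×1 + 16×4 = 574.

574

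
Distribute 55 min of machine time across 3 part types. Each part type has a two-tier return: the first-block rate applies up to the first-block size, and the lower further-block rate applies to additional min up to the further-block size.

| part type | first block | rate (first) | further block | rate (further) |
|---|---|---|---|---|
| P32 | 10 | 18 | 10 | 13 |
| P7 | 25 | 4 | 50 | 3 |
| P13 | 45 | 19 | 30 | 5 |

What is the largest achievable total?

Treat each block as its own option and order by rate: P13/T1 19 > P32/T1 18 > P32/T2 13 > P13/T2 5 > P7/T1 4 > P7/T2 3.
P13/T1 (19): +45 — 10 left.
Fill P32 T1 block (10 at 18) — 0 left.
Total = 19×45 + 18×10 = 1035.

1035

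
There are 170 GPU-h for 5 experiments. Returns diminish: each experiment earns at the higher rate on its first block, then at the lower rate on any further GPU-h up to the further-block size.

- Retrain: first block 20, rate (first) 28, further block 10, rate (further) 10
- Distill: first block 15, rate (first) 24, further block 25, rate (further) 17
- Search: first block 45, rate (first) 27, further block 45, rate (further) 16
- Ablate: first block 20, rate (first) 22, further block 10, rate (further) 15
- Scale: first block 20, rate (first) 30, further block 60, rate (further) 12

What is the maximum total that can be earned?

Order all 10 blocks by rate: Scale/tier1 30 > Retrain/tier1 28 > Search/tier1 27 > Distill/tier1 24 > Ablate/tier1 22 > Distill/tier2 17 > Search/tier2 16 > Ablate/tier2 15 > Scale/tier2 12 > Retrain/tier2 10.
Scale tier1 at 30: fill all 20 — 150 left.
Retrain tier1 at 28: fill all 20 — 130 left.
Search tier1 at 27: fill all 45 — 85 left.
Distill/tier1 (24): +15 — 70 left.
Ablate tier1 at 22: fill all 20 — 50 left.
Distill/tier2 (17): +25 — 25 left.
Search tier2 at 16: only 25 left, fill 25.
Total = 30×20 + 28×20 + 27×45 + 24×15 + 22×20 + 17×25 + 16×25 = 4000.

4000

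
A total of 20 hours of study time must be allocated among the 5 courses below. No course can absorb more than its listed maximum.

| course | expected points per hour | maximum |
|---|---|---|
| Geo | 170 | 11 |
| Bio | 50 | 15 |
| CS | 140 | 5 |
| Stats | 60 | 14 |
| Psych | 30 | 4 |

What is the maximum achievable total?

Highest expected points per hour first: Geo 170 > CS 140 > Stats 60 > Bio 50 > Psych 30.
Geo takes 11 to reach its cap of 11 → 9 left.
CS: +5 to 5 (cap) → 4 left.
Only 4 left; Stats takes them to reach 4.
Total = 170×11 + 140×5 + 60×4 = 2810.

2810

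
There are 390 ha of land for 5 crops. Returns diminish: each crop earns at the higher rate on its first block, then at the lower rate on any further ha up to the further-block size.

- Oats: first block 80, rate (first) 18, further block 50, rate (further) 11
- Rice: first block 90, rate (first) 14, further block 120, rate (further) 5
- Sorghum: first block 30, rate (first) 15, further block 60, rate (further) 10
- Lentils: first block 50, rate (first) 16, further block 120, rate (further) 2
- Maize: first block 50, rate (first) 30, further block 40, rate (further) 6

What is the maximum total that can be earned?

Treat each block as its own option and order by rate: Maize/first 30 > Oats/first 18 > Lentils/first 16 > Sorghum/first 15 > Rice/first 14 > Oats/second 11 > Sorghum/second 10 > Maize/second 6 > Rice/second 5 > Lentils/second 2.
Maize/first (30): +50 ; 340 left.
Oats first at 18: fill all 80 ; 260 left.
Lentils first at 16: fill all 50 ; 210 left.
Fill Sorghum first block (30 at 15) ; 180 left.
Rice first at 14: fill all 90 ; 90 left.
Fill Oats second block (50 at 11) ; 40 left.
40 remain; put them into Sorghum second at 10.
Total = 30×50 + 18×80 + 16×50 + 15×30 + 14×90 + 11×50 + 10×40 = 6400.

6400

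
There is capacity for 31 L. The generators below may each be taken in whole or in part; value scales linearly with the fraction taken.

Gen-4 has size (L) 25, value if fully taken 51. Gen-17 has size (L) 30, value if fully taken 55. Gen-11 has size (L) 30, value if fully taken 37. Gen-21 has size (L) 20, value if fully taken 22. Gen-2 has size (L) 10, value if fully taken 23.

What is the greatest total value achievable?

65.84

Rank by value-to-size ratio: Gen-2 23/10≈2.3, Gen-4 51/25≈2.04, Gen-17 55/30≈1.83, Gen-11 37/30≈1.23, Gen-21 22/20≈1.1.
Gen-2: take in full, 10 L for value 23 ; 21 left.
Fill the last 21 L with part of Gen-4: 21/25 of it earns 42.84.
Total value = 65.84.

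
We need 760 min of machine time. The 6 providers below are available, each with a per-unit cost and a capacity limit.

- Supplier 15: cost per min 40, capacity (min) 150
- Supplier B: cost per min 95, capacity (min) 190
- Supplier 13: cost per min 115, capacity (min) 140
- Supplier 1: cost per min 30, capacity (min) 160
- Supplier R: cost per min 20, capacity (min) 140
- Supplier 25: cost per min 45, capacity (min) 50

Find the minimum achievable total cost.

41950

Fill from the cheapest provider first.
Supplier R (20): use full 140 ; 620 min to go.
Supplier 1 (30): use full 160 ; 460 min to go.
Take 150 from Supplier 15 at 40 ; need 310 more.
Take 50 from Supplier 25 at 45 ; need 260 more.
Take 190 from Supplier B at 95 ; need 70 more.
Take 70 from Supplier 13 at 115 to finish.
Cost = 140×20 + 160×30 + 150×40 + 50×45 + 190×95 + 70×115 = 41950.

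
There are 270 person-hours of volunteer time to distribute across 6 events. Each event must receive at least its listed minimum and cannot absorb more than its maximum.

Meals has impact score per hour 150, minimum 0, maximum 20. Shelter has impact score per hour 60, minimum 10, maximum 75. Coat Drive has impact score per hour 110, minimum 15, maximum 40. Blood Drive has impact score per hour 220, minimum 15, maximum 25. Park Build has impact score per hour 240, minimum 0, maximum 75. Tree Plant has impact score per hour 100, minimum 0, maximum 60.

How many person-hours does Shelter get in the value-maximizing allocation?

Meeting every minimum uses 0+10+15+15+0+0 = 40 person-hours, leaving 230.
Rank by impact score per hour: Park Build 240 > Blood Drive 220 > Meals 150 > Coat Drive 110 > Tree Plant 100 > Shelter 60.
Park Build takes 75 more to reach its cap of 75 → 155 left.
Give Blood Drive 10 more to hit its cap of 25 → 145 left.
Meals: +20 to 20 (cap) → 125 left.
Give Coat Drive 25 more to hit its cap of 40 → 100 left.
Tree Plant takes 60 more to reach its cap of 60 → 40 left.
Shelter has room for 65 more but only 40 remain, so it gets 50.

50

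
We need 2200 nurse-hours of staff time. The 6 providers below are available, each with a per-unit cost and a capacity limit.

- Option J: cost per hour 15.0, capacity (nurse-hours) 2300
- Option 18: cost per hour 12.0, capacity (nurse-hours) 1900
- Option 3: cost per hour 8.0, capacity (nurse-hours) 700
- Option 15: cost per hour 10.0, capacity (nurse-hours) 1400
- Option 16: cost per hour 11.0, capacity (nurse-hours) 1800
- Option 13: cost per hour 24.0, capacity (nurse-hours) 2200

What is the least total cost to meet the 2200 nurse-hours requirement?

20700

Use providers in increasing cost order.
Option 3 at 8.0: take all 700 nurse-hours ; 1500 still needed.
Option 15 (10.0): use full 1400 ; 100 nurse-hours to go.
Take 100 from Option 16 at 11.0 to finish.
Option 18, Option J, Option 13: unused.
Cost = 700×8.0 + 1400×10.0 + 100×11.0 = 20700.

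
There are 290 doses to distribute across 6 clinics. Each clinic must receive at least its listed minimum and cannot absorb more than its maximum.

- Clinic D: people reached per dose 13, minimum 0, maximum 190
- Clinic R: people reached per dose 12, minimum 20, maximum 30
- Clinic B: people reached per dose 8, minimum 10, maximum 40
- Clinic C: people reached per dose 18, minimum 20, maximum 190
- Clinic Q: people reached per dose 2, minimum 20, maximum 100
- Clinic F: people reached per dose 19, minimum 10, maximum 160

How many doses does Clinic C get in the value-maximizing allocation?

80

Meeting every minimum uses 0+20+10+20+20+10 = 80 doses, leaving 210.
Order the clinics by people reached per dose: Clinic F 19 > Clinic C 18 > Clinic D 13 > Clinic R 12 > Clinic B 8 > Clinic Q 2.
Clinic F takes 150 more to reach its cap of 160 — 60 left.
Only 60 left; Clinic C takes them to reach 80.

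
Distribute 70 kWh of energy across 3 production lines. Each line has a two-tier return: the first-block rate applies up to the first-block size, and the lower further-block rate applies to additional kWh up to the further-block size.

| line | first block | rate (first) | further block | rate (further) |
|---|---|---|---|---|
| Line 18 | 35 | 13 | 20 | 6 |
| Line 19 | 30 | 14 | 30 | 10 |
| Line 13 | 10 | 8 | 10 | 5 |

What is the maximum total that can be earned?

925

Rank every tier by rate: Line 19/T1 14 > Line 18/T1 13 > Line 19/T2 10 > Line 13/T1 8 > Line 18/T2 6 > Line 13/T2 5.
Line 19 T1 at 14: fill all 30 → 40 left.
Fill Line 18 T1 block (35 at 13) → 5 left.
Line 19 T2 at 10: only 5 left, fill 5.
Total = 14×30 + 13×35 + 10×5 = 925.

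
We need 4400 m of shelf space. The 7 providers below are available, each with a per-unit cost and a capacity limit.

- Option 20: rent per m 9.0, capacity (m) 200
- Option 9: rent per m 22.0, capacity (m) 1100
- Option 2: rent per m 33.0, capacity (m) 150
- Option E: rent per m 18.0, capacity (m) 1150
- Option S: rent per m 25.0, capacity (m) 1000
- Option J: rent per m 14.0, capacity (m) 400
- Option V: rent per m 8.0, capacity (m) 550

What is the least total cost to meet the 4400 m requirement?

Cheapest first:
Option V at 8.0: take all 550 m → 3850 still needed.
Option 20 (9.0): use full 200 → 3650 m to go.
Take 400 from Option J at 14.0 → need 3250 more.
Option E (18.0): use full 1150 → 2100 m to go.
Option 9 (22.0): use full 1100 → 1000 m to go.
Option S (25.0): use full 1000 → 0 m to go.
Option 2: unused.
Cost = 550×8.0 + 200×9.0 + 400×14.0 + 1150×18.0 + 1100×22.0 + 1000×25.0 = 81700.

81700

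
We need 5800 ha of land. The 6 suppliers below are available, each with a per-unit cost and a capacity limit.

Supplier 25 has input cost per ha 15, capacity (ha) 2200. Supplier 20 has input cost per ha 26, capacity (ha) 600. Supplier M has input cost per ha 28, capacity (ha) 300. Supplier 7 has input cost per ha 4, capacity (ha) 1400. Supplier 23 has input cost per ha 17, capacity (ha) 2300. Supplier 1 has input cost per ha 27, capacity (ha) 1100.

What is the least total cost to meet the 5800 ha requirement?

Use suppliers in increasing cost order.
Take 1400 from Supplier 7 at 4 — need 4400 more.
Take 2200 from Supplier 25 at 15 — need 2200 more.
Supplier 23 at 17: take 2200 of its 2300 — requirement met.
Supplier 20, Supplier 1, Supplier M: unused.
Cost = 1400×4 + 2200×15 + 2200×17 = 76000.

76000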